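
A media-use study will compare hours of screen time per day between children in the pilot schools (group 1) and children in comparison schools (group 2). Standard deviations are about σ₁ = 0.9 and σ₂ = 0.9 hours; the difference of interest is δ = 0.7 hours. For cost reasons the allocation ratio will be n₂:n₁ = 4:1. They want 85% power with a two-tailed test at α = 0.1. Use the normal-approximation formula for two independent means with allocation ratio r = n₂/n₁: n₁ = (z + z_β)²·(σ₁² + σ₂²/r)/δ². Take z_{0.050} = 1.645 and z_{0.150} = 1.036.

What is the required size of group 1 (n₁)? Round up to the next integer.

n₁ = (z_{α/2} + z_β)² · (σ₁² + σ₂²/r) / δ²
   = (1.645 + 1.036)² · (0.9² + 0.9²/4) / 0.7²
   = 7.1878 · (0.81 + 0.2025) / 0.49
   = 7.1878 · 1.0125 / 0.49
   = 14.85
Round up → n₁ = 15; n₂ = r·n₁ = 4 × 15 = 60.

n₁ = 15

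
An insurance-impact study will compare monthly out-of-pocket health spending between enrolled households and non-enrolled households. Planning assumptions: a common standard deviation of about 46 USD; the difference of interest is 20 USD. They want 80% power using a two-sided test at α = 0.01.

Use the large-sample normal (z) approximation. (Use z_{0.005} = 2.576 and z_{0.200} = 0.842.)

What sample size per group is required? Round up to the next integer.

n = (z_{α/2} + z_β)² · (σ₁² + σ₂²) / δ²
  = (2.576 + 0.842)² · (2·46² = 4232) / 20²
  = 11.6827 · 4232 / 400
  = 123.60
Round up → n = 124 per group.

n = 124 per group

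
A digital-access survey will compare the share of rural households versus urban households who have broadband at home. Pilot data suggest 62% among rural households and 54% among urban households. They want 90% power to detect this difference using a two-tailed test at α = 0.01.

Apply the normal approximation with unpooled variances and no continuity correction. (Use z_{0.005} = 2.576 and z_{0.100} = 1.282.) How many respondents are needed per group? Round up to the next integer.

n = (z_{α/2} + z_β)² · [p₁(1−p₁) + p₂(1−p₂)] / (p₁ − p₂)²
  = (2.576 + 1.282)² · (0.62·0.38 + 0.54·0.46) / (0.08)²
  = (3.858)² · (0.2356 + 0.2484) / 0.0064
  = 14.8842 · 0.4840 / 0.0064
  = 1125.61
Round up → n = 1126 per group.

n = 1126 per group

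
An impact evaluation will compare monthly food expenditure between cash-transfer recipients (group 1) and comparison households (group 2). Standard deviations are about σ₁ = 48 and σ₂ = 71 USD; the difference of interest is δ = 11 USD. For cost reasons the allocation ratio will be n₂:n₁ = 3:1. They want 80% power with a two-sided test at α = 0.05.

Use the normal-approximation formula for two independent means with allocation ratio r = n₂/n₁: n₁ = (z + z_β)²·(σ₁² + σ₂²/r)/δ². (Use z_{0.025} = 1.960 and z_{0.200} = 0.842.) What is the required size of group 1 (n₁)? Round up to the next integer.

n₁ = (z_{α/2} + z_β)² · (σ₁² + σ₂²/r) / δ²
   = (1.960 + 0.842)² · (48² + 71²/3) / 11²
   = 7.8512 · (2304 + 1680.3) / 121
   = 7.8512 · 3984.3 / 121
   = 258.53
Round up → n₁ = 259; n₂ = r·n₁ = 3 × 259 = 777.

n₁ = 259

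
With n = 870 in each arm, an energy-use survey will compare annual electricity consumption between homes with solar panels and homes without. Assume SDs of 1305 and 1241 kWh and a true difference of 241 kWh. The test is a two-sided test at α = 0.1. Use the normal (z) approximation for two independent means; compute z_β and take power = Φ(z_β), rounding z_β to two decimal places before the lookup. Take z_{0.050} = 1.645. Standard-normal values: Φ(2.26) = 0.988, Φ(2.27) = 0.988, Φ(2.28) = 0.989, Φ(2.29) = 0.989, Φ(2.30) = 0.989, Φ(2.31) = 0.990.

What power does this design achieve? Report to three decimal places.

z_β = δ·√(n/(σ₁²+σ₂²)) − z_{α/2}
    = 241 · √(870/3243106) − 1.645
    = 241 · 0.01638 − 1.645
    = 3.9473 − 1.645 = 2.3023 → 2.30
Power = Φ(2.30) = 0.989.

Power ≈ 0.989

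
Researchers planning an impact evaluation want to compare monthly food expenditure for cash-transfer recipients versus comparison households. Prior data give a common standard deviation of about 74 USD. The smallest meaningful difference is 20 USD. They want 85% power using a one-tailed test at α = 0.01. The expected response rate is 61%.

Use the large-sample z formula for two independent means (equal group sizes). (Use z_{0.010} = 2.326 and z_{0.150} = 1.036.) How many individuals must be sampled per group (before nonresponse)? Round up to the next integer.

n = (z_α + z_β)² · (σ₁² + σ₂²) / δ²
  = (2.326 + 1.036)² · (2·74² = 10952) / 20²
  = 11.3030 · 10952 / 400
  = 309.48
Adjust for 61% response: 309.48 / 0.61 = 507.34.
Round up → n = 508 per group.

n = 508 per group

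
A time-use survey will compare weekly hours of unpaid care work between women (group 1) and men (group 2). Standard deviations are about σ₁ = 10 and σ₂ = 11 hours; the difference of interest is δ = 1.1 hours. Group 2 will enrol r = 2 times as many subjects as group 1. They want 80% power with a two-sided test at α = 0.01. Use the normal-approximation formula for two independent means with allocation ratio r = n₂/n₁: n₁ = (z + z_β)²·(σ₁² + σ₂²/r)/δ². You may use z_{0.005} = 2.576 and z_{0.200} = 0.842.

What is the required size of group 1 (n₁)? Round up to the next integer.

n₁ = (z_{α/2} + z_β)² · (σ₁² + σ₂²/r) / δ²
   = (2.576 + 0.842)² · (10² + 11²/2) / 1.1²
   = 11.6827 · (100 + 60.5) / 1.21
   = 11.6827 · 160.5 / 1.21
   = 1549.65
Round up → n₁ = 1550; n₂ = r·n₁ = 2 × 1550 = 3100.

n₁ = 1550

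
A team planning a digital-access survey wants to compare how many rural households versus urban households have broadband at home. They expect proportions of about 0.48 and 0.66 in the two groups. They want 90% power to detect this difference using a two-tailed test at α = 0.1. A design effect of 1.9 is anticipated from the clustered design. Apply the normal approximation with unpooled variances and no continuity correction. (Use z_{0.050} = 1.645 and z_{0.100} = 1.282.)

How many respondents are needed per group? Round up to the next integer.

n = (z_{α/2} + z_β)² · [p₁(1−p₁) + p₂(1−p₂)] / (p₁ − p₂)²
  = (1.645 + 1.282)² · (0.48·0.52 + 0.66·0.34) / (-0.18)²
  = (2.927)² · (0.2496 + 0.2244) / 0.0324
  = 8.5673 · 0.4740 / 0.0324
  = 125.34
Design effect: 1.9 × 125.34 = 238.14.
Round up → n = 239 per group.

n = 239 per group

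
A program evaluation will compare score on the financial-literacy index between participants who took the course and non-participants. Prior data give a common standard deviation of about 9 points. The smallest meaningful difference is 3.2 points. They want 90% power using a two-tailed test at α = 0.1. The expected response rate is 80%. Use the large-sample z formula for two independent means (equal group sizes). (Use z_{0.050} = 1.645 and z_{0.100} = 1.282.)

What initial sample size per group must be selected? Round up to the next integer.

n = 170 per group

n = (z_{α/2} + z_β)² · (σ₁² + σ₂²) / δ²
  = (1.645 + 1.282)² · (2·9² = 162) / 3.2²
  = 8.5673 · 162 / 10.24
  = 135.54
Adjust for 80% response: 135.54 / 0.80 = 169.42.
Round up → n = 170 per group.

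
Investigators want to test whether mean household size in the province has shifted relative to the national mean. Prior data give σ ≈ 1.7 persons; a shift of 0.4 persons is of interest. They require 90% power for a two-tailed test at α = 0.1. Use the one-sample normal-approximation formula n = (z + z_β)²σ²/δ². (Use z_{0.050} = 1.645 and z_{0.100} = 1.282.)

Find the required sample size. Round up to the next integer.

n = (z_{α/2} + z_β)² · σ² / δ²
  = (1.645 + 1.282)² · 1.7² / 0.4²
  = 8.5673 · 2.89 / 0.16
  = 154.75
Round up → n = 155.

n = 155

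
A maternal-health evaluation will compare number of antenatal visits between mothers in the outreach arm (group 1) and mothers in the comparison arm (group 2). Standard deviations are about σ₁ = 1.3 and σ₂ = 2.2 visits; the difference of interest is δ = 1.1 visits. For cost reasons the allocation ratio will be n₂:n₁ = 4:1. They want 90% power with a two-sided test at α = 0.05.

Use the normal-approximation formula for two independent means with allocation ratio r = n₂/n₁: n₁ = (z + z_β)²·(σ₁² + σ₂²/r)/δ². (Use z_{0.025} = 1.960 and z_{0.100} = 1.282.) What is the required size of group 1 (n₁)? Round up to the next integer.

n₁ = (z_{α/2} + z_β)² · (σ₁² + σ₂²/r) / δ²
   = (1.960 + 1.282)² · (1.3² + 2.2²/4) / 1.1²
   = 10.5106 · (1.69 + 1.21) / 1.21
   = 10.5106 · 2.9 / 1.21
   = 25.19
Round up → n₁ = 26; n₂ = r·n₁ = 4 × 26 = 104.

n₁ = 26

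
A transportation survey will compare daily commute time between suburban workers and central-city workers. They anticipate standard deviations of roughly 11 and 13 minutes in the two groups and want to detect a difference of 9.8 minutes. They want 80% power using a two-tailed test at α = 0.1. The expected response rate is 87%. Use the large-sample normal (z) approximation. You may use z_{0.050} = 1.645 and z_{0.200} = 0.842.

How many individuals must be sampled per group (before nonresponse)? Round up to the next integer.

n = 22 per group

n = (z_{α/2} + z_β)² · (σ₁² + σ₂²) / δ²
  = (1.645 + 0.842)² · (11² + 13² = 290) / 9.8²
  = 6.1852 · 290 / 96.04
  = 18.68
Adjust for 87% response: 18.68 / 0.87 = 21.47.
Round up → n = 22 per group.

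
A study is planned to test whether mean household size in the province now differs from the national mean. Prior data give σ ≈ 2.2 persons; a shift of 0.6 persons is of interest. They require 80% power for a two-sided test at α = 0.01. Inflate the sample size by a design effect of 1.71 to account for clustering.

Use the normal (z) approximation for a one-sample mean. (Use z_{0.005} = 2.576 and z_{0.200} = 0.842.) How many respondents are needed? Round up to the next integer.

n = 269

n = (z_{α/2} + z_β)² · σ² / δ²
  = (2.576 + 0.842)² · 2.2² / 0.6²
  = 11.6827 · 4.84 / 0.36
  = 157.07
Design effect: 1.71 × 157.07 = 268.59.
Round up → n = 269.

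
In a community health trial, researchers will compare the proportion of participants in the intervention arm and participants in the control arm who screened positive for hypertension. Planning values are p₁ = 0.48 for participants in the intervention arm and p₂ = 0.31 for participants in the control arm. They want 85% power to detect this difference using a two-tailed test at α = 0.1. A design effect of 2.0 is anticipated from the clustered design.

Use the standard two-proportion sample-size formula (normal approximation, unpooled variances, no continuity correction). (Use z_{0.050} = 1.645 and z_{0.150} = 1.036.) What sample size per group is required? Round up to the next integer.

n = 231 per group

n = (z_{α/2} + z_β)² · [p₁(1−p₁) + p₂(1−p₂)] / (p₁ − p₂)²
  = (1.645 + 1.036)² · (0.48·0.52 + 0.31·0.69) / (0.17)²
  = (2.681)² · (0.2496 + 0.2139) / 0.0289
  = 7.1878 · 0.4635 / 0.0289
  = 115.28
Design effect: 2.0 × 115.28 = 230.56.
Round up → n = 231 per group.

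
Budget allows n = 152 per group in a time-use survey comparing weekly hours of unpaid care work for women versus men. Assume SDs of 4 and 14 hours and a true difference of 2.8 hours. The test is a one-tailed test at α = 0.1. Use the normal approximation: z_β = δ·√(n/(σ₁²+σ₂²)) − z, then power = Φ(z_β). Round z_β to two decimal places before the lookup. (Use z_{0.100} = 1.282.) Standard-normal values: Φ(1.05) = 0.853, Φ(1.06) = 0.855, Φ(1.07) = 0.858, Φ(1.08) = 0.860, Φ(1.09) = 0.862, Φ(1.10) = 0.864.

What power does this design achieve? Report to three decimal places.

Power ≈ 0.862

z_β = δ·√(n/(σ₁²+σ₂²)) − z_α
    = 2.8 · √(152/212) − 1.282
    = 2.8 · 0.84675 − 1.282
    = 2.3709 − 1.282 = 1.0889 → 1.09
Power = Φ(1.09) = 0.862.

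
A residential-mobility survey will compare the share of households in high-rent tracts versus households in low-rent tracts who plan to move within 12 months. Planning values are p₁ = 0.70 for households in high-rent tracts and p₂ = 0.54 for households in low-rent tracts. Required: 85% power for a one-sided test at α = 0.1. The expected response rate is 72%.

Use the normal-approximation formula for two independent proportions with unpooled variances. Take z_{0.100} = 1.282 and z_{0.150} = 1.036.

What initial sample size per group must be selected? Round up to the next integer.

n = (z_α + z_β)² · [p₁(1−p₁) + p₂(1−p₂)] / (p₁ − p₂)²
  = (1.282 + 1.036)² · (0.70·0.30 + 0.54·0.46) / (0.16)²
  = (2.318)² · (0.2100 + 0.2484) / 0.0256
  = 5.3731 · 0.4584 / 0.0256
  = 96.21
Adjust for 72% response: 96.21 / 0.72 = 133.63.
Round up → n = 134 per group.

n = 134 per group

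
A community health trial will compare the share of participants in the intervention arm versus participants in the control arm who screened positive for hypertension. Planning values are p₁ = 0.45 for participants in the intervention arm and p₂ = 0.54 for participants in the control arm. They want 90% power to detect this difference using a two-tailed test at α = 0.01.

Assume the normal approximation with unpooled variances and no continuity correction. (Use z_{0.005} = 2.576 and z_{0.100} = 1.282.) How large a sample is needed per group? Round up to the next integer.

n = 912 per group

n = (z_{α/2} + z_β)² · [p₁(1−p₁) + p₂(1−p₂)] / (p₁ − p₂)²
  = (2.576 + 1.282)² · (0.45·0.55 + 0.54·0.46) / (-0.09)²
  = (3.858)² · (0.2475 + 0.2484) / 0.0081
  = 14.8842 · 0.4959 / 0.0081
  = 911.24
Round up → n = 912 per group.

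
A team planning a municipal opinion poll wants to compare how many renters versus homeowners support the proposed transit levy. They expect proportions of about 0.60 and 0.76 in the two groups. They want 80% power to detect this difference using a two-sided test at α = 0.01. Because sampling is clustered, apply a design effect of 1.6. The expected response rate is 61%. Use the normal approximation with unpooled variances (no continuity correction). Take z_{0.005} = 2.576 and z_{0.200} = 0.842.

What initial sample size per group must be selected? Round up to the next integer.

n = (z_{α/2} + z_β)² · [p₁(1−p₁) + p₂(1−p₂)] / (p₁ − p₂)²
  = (2.576 + 0.842)² · (0.60·0.40 + 0.76·0.24) / (-0.16)²
  = (3.418)² · (0.2400 + 0.1824) / 0.0256
  = 11.6827 · 0.4224 / 0.0256
  = 192.76
Design effect: 1.6 × 192.76 = 308.42.
Adjust for 61% response: 308.42 / 0.61 = 505.61.
Round up → n = 506 per group.

n = 506 per group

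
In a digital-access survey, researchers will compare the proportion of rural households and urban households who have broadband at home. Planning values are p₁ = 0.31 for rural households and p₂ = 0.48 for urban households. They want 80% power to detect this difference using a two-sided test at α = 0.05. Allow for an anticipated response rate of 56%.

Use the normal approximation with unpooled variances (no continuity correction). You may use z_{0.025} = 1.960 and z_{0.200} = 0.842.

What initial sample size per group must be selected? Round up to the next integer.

n = 225 per group

n = (z_{α/2} + z_β)² · [p₁(1−p₁) + p₂(1−p₂)] / (p₁ − p₂)²
  = (1.960 + 0.842)² · (0.31·0.69 + 0.48·0.52) / (-0.17)²
  = (2.802)² · (0.2139 + 0.2496) / 0.0289
  = 7.8512 · 0.4635 / 0.0289
  = 125.92
Adjust for 56% response: 125.92 / 0.56 = 224.85.
Round up → n = 225 per group.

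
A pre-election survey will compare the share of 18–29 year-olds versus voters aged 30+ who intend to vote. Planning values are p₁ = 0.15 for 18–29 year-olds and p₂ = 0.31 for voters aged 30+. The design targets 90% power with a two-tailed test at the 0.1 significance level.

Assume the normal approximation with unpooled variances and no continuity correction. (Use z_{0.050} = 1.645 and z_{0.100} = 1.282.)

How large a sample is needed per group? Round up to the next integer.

n = (z_{α/2} + z_β)² · [p₁(1−p₁) + p₂(1−p₂)] / (p₁ − p₂)²
  = (1.645 + 1.282)² · (0.15·0.85 + 0.31·0.69) / (-0.16)²
  = (2.927)² · (0.1275 + 0.2139) / 0.0256
  = 8.5673 · 0.3414 / 0.0256
  = 114.25
Round up → n = 115 per group.

n = 115 per group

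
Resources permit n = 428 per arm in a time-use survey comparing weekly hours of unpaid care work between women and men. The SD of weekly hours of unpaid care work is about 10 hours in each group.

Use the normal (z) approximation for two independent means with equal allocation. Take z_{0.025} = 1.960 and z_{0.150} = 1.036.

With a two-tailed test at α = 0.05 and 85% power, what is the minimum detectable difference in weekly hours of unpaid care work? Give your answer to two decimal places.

Minimum detectable difference ≈ 2.05 hours

δ = (z_{α/2} + z_β) · √((σ₁²+σ₂²)/n)
  = (1.960 + 1.036) · √(200/428)
  = 2.996 · √0.46729
  = 2.996 · 0.6836
  = 2.0480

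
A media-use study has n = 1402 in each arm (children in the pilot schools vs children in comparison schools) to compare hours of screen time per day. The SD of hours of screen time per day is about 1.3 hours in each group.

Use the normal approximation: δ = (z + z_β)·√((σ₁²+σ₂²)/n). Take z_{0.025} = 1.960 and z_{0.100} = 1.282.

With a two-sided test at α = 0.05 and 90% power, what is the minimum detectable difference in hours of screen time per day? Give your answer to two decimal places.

Minimum detectable difference ≈ 0.16 hours

δ = (z_{α/2} + z_β) · √((σ₁²+σ₂²)/n)
  = (1.960 + 1.282) · √(3.38/1402)
  = 3.242 · √0.00241
  = 3.242 · 0.0491
  = 0.1592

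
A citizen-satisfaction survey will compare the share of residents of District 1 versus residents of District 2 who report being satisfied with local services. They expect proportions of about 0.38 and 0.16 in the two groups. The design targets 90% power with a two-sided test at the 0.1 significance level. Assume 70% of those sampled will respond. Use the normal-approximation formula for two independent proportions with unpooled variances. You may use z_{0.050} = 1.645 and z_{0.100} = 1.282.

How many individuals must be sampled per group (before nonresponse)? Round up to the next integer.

n = 94 per group

n = (z_{α/2} + z_β)² · [p₁(1−p₁) + p₂(1−p₂)] / (p₁ − p₂)²
  = (1.645 + 1.282)² · (0.38·0.62 + 0.16·0.84) / (0.22)²
  = (2.927)² · (0.2356 + 0.1344) / 0.0484
  = 8.5673 · 0.3700 / 0.0484
  = 65.49
Adjust for 70% response: 65.49 / 0.70 = 93.56.
Round up → n = 94 per group.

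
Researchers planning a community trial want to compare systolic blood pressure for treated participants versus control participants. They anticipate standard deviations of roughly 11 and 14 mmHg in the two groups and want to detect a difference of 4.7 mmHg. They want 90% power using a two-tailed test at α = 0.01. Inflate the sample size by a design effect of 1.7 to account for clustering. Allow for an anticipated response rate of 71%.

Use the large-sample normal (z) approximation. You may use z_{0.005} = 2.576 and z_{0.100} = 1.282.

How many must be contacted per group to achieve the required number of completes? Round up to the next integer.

n = 512 per group

n = (z_{α/2} + z_β)² · (σ₁² + σ₂²) / δ²
  = (2.576 + 1.282)² · (11² + 14² = 317) / 4.7²
  = 14.8842 · 317 / 22.09
  = 213.59
Design effect: 1.7 × 213.59 = 363.11.
Adjust for 71% response: 363.11 / 0.71 = 511.42.
Round up → n = 512 per group.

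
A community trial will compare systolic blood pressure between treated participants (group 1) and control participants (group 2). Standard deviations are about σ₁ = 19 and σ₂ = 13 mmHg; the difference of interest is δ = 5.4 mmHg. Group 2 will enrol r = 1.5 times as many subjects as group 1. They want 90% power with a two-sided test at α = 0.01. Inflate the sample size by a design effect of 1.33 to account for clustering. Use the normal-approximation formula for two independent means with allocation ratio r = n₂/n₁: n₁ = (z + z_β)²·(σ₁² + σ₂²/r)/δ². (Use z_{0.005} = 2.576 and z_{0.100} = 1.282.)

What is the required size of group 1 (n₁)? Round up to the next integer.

n₁ = 322

n₁ = (z_{α/2} + z_β)² · (σ₁² + σ₂²/r) / δ²
   = (2.576 + 1.282)² · (19² + 13²/1.5) / 5.4²
   = 14.8842 · (361 + 112.6667) / 29.16
   = 14.8842 · 473.6667 / 29.16
   = 241.77
Design effect: 1.33 × 241.77 = 321.56.
Round up → n₁ = 322; n₂ = r·n₁ = 1.5 × 322 = 483.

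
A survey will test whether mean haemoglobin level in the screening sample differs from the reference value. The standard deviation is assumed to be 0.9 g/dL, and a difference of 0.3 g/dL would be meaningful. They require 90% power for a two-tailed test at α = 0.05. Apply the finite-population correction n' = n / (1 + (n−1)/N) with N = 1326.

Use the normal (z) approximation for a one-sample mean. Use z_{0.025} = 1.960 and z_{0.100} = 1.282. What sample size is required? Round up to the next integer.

n = (z_{α/2} + z_β)² · σ² / δ²
  = (1.960 + 1.282)² · 0.9² / 0.3²
  = 10.5106 · 0.81 / 0.09
  = 94.60
Finite-population correction (N = 1326): 94.60 / (1 + (94.60 − 1)/1326) = 88.36.
Round up → n = 89.

n = 89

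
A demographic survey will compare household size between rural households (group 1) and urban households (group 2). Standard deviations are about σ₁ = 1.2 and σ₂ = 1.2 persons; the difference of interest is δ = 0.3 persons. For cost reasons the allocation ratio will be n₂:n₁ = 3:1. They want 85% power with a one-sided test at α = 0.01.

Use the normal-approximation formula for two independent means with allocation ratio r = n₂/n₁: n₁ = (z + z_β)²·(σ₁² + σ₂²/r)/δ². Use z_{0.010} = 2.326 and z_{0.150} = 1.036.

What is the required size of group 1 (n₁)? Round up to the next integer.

n₁ = (z_α + z_β)² · (σ₁² + σ₂²/r) / δ²
   = (2.326 + 1.036)² · (1.2² + 1.2²/3) / 0.3²
   = 11.3030 · (1.44 + 0.48) / 0.09
   = 11.3030 · 1.92 / 0.09
   = 241.13
Round up → n₁ = 242; n₂ = r·n₁ = 3 × 242 = 726.

n₁ = 242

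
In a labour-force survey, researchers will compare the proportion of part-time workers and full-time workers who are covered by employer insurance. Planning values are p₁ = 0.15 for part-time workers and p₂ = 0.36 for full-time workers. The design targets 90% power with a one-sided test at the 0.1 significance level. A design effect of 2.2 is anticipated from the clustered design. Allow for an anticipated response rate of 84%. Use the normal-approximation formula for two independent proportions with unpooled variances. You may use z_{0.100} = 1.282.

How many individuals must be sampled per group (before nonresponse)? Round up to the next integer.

n = (z_α + z_β)² · [p₁(1−p₁) + p₂(1−p₂)] / (p₁ − p₂)²
  = (1.282 + 1.282)² · (0.15·0.85 + 0.36·0.64) / (-0.21)²
  = (2.564)² · (0.1275 + 0.2304) / 0.0441
  = 6.5741 · 0.3579 / 0.0441
  = 53.35
Design effect: 2.2 × 53.35 = 117.38.
Adjust for 84% response: 117.38 / 0.84 = 139.73.
Round up → n = 140 per group.

n = 140 per group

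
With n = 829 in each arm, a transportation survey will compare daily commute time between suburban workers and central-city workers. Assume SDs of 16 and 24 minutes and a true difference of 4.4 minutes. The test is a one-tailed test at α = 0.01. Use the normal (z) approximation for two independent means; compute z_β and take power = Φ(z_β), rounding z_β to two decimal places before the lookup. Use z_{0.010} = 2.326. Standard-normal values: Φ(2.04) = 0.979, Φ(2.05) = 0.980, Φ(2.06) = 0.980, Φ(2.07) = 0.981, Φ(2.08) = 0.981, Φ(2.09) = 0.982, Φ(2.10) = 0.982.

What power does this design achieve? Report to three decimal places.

z_β = δ·√(n/(σ₁²+σ₂²)) − z_α
    = 4.4 · √(829/832) − 2.326
    = 4.4 · 0.99820 − 2.326
    = 4.3921 − 2.326 = 2.0661 → 2.07
Power = Φ(2.07) = 0.981.

Power ≈ 0.981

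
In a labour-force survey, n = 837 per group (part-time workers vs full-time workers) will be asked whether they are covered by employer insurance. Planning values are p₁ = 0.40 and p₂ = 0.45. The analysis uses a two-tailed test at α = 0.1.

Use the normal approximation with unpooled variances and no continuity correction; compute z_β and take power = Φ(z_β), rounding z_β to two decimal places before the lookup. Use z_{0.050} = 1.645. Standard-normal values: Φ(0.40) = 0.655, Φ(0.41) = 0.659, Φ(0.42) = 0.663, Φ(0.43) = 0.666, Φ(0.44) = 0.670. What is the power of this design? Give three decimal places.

z_β = |p₁−p₂|·√(n/[p₁q₁+p₂q₂]) − z_{α/2}
    = 0.05 · √(837/0.4875) − 1.645
    = 0.05 · 41.4358 − 1.645
    = 2.0718 − 1.645 = 0.4268 → 0.43
Power = Φ(0.43) = 0.666.

Power ≈ 0.666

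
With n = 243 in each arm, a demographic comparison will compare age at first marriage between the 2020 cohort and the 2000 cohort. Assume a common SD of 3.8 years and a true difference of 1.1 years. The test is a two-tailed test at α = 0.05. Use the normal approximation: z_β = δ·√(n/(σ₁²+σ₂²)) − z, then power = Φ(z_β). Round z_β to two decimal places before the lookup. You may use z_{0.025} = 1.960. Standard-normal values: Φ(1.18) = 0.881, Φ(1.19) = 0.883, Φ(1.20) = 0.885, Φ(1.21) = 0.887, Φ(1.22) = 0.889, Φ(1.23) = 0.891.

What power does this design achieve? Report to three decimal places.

z_β = δ·√(n/(σ₁²+σ₂²)) − z_{α/2}
    = 1.1 · √(243/28.88) − 1.960
    = 1.1 · 2.90071 − 1.960
    = 3.1908 − 1.960 = 1.2308 → 1.23
Power = Φ(1.23) = 0.891.

Power ≈ 0.891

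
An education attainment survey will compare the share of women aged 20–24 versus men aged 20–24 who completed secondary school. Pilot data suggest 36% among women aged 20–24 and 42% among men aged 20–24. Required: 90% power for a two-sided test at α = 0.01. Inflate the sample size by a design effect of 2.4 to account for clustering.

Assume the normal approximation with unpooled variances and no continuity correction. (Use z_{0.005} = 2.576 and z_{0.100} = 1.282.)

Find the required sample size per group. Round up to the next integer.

n = 4704 per group

n = (z_{α/2} + z_β)² · [p₁(1−p₁) + p₂(1−p₂)] / (p₁ − p₂)²
  = (2.576 + 1.282)² · (0.36·0.64 + 0.42·0.58) / (-0.06)²
  = (3.858)² · (0.2304 + 0.2436) / 0.0036
  = 14.8842 · 0.4740 / 0.0036
  = 1959.75
Design effect: 2.4 × 1959.75 = 4703.40.
Round up → n = 4704 per group.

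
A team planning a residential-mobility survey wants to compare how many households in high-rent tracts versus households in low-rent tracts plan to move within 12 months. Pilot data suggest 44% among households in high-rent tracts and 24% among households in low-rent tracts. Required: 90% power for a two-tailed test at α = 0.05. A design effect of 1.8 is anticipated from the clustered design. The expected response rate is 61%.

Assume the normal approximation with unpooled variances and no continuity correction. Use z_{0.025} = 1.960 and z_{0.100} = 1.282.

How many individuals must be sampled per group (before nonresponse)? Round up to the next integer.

n = 333 per group

n = (z_{α/2} + z_β)² · [p₁(1−p₁) + p₂(1−p₂)] / (p₁ − p₂)²
  = (1.960 + 1.282)² · (0.44·0.56 + 0.24·0.76) / (0.20)²
  = (3.242)² · (0.2464 + 0.1824) / 0.0400
  = 10.5106 · 0.4288 / 0.0400
  = 112.67
Design effect: 1.8 × 112.67 = 202.81.
Adjust for 61% response: 202.81 / 0.61 = 332.48.
Round up → n = 333 per group.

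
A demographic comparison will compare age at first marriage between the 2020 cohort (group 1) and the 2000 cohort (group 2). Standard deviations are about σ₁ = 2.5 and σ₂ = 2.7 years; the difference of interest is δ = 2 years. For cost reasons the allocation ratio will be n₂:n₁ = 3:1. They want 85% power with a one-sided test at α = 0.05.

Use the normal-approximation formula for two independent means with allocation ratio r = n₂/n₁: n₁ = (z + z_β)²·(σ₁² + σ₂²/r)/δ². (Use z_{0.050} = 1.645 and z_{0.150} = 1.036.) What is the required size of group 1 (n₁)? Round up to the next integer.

n₁ = 16

n₁ = (z_α + z_β)² · (σ₁² + σ₂²/r) / δ²
   = (1.645 + 1.036)² · (2.5² + 2.7²/3) / 2²
   = 7.1878 · (6.25 + 2.43) / 4
   = 7.1878 · 8.68 / 4
   = 15.60
Round up → n₁ = 16; n₂ = r·n₁ = 3 × 16 = 48.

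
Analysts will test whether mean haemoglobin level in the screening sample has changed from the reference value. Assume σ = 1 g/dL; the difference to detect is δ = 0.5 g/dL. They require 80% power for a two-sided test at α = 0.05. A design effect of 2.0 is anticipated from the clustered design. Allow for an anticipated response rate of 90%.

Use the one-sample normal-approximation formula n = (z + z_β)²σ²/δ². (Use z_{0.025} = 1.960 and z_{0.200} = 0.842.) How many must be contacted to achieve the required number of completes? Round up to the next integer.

n = 70

n = (z_{α/2} + z_β)² · σ² / δ²
  = (1.960 + 0.842)² · 1² / 0.5²
  = 7.8512 · 1 / 0.25
  = 31.40
Design effect: 2.0 × 31.40 = 62.81.
Adjust for 90% response: 62.81 / 0.90 = 69.79.
Round up → n = 70.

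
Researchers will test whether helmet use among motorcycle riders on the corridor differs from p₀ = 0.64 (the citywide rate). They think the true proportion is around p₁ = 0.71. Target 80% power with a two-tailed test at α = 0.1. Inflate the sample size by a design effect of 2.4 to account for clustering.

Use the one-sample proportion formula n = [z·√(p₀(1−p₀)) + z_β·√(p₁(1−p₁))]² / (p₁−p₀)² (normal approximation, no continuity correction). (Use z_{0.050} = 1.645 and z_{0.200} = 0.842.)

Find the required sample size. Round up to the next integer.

n = [z_{α/2}·√(p₀q₀) + z_β·√(p₁q₁)]² / (p₁ − p₀)²
  = [1.645·√(0.64·0.36) + 0.842·√(0.71·0.29)]² / (0.07)²
  = [1.645·0.4800 + 0.842·0.4538]² / 0.0049
  = [1.1717]² / 0.0049
  = 280.16
Design effect: 2.4 × 280.16 = 672.39.
Round up → n = 673.

n = 673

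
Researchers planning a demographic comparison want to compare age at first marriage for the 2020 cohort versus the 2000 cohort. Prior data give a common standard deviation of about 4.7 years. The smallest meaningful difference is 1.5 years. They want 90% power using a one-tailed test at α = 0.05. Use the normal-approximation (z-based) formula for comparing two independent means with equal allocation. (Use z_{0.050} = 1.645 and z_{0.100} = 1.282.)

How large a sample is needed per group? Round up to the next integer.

n = (z_α + z_β)² · (σ₁² + σ₂²) / δ²
  = (1.645 + 1.282)² · (2·4.7² = 44.18) / 1.5²
  = 8.5673 · 44.18 / 2.25
  = 168.22
Round up → n = 169 per group.

n = 169 per group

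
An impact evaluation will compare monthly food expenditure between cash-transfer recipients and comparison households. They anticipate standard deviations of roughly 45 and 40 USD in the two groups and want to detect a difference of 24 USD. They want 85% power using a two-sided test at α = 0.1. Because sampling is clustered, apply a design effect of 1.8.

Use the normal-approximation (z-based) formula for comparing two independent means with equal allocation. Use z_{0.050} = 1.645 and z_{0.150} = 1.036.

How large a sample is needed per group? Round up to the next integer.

n = 82 per group

n = (z_{α/2} + z_β)² · (σ₁² + σ₂²) / δ²
  = (1.645 + 1.036)² · (45² + 40² = 3625) / 24²
  = 7.1878 · 3625 / 576
  = 45.24
Design effect: 1.8 × 45.24 = 81.42.
Round up → n = 82 per group.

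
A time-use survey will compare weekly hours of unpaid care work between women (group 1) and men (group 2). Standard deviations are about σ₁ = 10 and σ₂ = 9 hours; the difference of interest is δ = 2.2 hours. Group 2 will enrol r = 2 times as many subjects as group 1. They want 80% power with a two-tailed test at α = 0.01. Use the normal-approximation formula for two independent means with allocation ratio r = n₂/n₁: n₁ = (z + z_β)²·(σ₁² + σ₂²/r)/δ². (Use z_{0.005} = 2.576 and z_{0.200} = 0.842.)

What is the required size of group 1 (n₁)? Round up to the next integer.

n₁ = (z_{α/2} + z_β)² · (σ₁² + σ₂²/r) / δ²
   = (2.576 + 0.842)² · (10² + 9²/2) / 2.2²
   = 11.6827 · (100 + 40.5) / 4.84
   = 11.6827 · 140.5 / 4.84
   = 339.14
Round up → n₁ = 340; n₂ = r·n₁ = 2 × 340 = 680.

n₁ = 340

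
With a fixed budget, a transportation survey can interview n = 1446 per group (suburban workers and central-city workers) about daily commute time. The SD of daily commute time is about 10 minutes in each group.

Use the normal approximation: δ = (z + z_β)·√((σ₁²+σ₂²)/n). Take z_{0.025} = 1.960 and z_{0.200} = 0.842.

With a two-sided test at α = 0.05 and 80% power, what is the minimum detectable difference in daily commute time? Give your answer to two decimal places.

δ = (z_{α/2} + z_β) · √((σ₁²+σ₂²)/n)
  = (1.960 + 0.842) · √(200/1446)
  = 2.802 · √0.13831
  = 2.802 · 0.3719
  = 1.0421

Minimum detectable difference ≈ 1.04 minutes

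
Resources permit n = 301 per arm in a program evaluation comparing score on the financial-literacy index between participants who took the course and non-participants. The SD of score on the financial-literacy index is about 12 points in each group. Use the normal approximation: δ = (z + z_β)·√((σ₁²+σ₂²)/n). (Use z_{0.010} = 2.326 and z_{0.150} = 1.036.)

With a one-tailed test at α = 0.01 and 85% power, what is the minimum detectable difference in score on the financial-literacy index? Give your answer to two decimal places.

Minimum detectable difference ≈ 3.29 points

δ = (z_α + z_β) · √((σ₁²+σ₂²)/n)
  = (2.326 + 1.036) · √(288/301)
  = 3.362 · √0.95681
  = 3.362 · 0.9782
  = 3.2886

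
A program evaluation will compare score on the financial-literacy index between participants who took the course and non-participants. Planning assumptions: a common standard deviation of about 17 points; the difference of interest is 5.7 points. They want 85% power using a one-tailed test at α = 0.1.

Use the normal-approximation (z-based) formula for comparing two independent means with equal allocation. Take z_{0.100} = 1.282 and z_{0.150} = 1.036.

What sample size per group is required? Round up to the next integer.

n = 96 per group

n = (z_α + z_β)² · (σ₁² + σ₂²) / δ²
  = (1.282 + 1.036)² · (2·17² = 578) / 5.7²
  = 5.3731 · 578 / 32.49
  = 95.59
Round up → n = 96 per group.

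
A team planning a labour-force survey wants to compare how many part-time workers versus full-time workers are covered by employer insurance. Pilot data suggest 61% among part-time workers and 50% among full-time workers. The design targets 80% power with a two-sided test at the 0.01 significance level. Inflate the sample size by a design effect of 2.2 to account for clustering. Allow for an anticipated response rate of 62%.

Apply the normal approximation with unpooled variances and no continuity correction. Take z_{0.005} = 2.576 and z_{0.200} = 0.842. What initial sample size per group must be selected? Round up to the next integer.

n = 1672 per group

n = (z_{α/2} + z_β)² · [p₁(1−p₁) + p₂(1−p₂)] / (p₁ − p₂)²
  = (2.576 + 0.842)² · (0.61·0.39 + 0.50·0.50) / (0.11)²
  = (3.418)² · (0.2379 + 0.2500) / 0.0121
  = 11.6827 · 0.4879 / 0.0121
  = 471.07
Design effect: 2.2 × 471.07 = 1036.36.
Adjust for 62% response: 1036.36 / 0.62 = 1671.55.
Round up → n = 1672 per group.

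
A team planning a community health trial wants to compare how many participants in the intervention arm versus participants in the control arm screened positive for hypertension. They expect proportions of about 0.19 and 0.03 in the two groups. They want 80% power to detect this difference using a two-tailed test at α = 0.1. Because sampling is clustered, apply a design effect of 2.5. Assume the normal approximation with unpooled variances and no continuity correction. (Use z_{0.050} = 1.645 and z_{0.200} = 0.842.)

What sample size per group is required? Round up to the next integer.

n = (z_{α/2} + z_β)² · [p₁(1−p₁) + p₂(1−p₂)] / (p₁ − p₂)²
  = (1.645 + 0.842)² · (0.19·0.81 + 0.03·0.97) / (0.16)²
  = (2.487)² · (0.1539 + 0.0291) / 0.0256
  = 6.1852 · 0.1830 / 0.0256
  = 44.21
Design effect: 2.5 × 44.21 = 110.54.
Round up → n = 111 per group.

n = 111 per group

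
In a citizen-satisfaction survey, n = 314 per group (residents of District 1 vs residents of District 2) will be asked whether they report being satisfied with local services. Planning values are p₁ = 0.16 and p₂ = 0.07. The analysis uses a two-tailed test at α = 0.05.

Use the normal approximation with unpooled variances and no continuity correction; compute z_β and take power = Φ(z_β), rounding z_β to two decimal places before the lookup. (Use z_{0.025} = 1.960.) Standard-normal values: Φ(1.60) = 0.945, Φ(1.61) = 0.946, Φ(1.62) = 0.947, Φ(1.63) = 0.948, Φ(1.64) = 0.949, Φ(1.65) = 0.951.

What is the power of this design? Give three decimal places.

Power ≈ 0.946

z_β = |p₁−p₂|·√(n/[p₁q₁+p₂q₂]) − z_{α/2}
    = 0.09 · √(314/0.1995) − 1.960
    = 0.09 · 39.6728 − 1.960
    = 3.5706 − 1.960 = 1.6106 → 1.61
Power = Φ(1.61) = 0.946.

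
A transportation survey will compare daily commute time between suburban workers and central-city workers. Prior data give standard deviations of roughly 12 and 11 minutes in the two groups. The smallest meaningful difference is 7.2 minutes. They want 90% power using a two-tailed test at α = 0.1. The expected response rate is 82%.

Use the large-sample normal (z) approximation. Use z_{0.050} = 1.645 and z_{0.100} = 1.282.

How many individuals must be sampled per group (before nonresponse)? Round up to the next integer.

n = (z_{α/2} + z_β)² · (σ₁² + σ₂²) / δ²
  = (1.645 + 1.282)² · (12² + 11² = 265) / 7.2²
  = 8.5673 · 265 / 51.84
  = 43.80
Adjust for 82% response: 43.80 / 0.82 = 53.41.
Round up → n = 54 per group.

n = 54 per group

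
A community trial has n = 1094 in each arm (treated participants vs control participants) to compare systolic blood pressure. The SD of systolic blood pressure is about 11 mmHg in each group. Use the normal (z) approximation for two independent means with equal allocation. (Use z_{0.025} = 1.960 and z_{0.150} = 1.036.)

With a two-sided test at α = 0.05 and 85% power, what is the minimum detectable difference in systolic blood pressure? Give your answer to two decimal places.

Minimum detectable difference ≈ 1.41 mmHg

δ = (z_{α/2} + z_β) · √((σ₁²+σ₂²)/n)
  = (1.960 + 1.036) · √(242/1094)
  = 2.996 · √0.22121
  = 2.996 · 0.4703
  = 1.4091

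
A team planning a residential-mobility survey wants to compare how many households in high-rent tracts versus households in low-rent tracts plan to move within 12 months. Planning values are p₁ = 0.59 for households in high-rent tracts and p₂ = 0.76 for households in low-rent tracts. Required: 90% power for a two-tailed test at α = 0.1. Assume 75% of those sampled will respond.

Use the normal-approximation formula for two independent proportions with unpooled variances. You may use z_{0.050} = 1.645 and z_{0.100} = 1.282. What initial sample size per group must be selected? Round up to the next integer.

n = 168 per group

n = (z_{α/2} + z_β)² · [p₁(1−p₁) + p₂(1−p₂)] / (p₁ − p₂)²
  = (1.645 + 1.282)² · (0.59·0.41 + 0.76·0.24) / (-0.17)²
  = (2.927)² · (0.2419 + 0.1824) / 0.0289
  = 8.5673 · 0.4243 / 0.0289
  = 125.78
Adjust for 75% response: 125.78 / 0.75 = 167.71.
Round up → n = 168 per group.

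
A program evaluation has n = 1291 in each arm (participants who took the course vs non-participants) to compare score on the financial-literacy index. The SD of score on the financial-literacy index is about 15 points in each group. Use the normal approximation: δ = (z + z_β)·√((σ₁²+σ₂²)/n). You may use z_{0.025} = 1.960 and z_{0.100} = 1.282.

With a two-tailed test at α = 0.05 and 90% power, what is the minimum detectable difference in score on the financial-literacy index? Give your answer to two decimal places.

Minimum detectable difference ≈ 1.91 points

δ = (z_{α/2} + z_β) · √((σ₁²+σ₂²)/n)
  = (1.960 + 1.282) · √(450/1291)
  = 3.242 · √0.34857
  = 3.242 · 0.5904
  = 1.9141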